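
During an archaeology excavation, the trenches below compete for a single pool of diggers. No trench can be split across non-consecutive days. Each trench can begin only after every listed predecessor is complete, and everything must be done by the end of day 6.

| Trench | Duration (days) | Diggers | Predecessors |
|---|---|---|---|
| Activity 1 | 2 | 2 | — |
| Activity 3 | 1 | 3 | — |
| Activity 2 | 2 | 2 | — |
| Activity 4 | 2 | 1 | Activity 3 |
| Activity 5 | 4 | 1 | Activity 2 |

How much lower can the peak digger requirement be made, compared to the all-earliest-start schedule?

3

Early-start peak: d1:7  d2:5  d3:2  d4:1  d5:1  d6:1 ⇒ 7.
Leveled (Activity 1@1, Activity 3@3, Activity 2@1, Activity 4@4, Activity 5@3): d1:4  d2:4  d3:4  d4:2  d5:2  d6:1 ⇒ 4.
Reduction 7 − 4 = 3.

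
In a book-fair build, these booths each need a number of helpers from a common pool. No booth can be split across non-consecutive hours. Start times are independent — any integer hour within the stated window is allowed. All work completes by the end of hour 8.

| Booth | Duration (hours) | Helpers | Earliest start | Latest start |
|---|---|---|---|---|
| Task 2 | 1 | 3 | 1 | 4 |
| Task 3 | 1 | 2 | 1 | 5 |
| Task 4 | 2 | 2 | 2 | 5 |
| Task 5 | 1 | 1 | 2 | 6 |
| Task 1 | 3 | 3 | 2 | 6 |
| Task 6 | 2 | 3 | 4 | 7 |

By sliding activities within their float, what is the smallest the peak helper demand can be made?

4

Early-start (Task 2@1, Task 3@1, Task 4@2, Task 5@2, Task 1@2, Task 6@4) gives peak 6: h1:5  h2:6  h3:5  h4:6  h5:3  h6:0  h7:0  h8:0.
Shift Task 3→2, Task 5→3, Task 1→4, Task 6→7.
Schedule Task 2@1, Task 3@2, Task 4@2, Task 5@3, Task 1@4, Task 6@7: h1:3  h2:4  h3:3  h4:3  h5:3  h6:3  h7:3  h8:3 — peak 4.
Total helper-hours = 25 over 8 hours ⇒ peak ≥ ⌈25/8⌉ = 4, so 4 is optimal.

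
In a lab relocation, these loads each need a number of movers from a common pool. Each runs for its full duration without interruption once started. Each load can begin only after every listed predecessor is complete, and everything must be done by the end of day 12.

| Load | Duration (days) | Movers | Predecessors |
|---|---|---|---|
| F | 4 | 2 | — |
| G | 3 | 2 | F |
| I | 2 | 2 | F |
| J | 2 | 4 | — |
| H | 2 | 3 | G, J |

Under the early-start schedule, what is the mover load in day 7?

At early start, day 7 has: G.
Demand: 2 = 2.

2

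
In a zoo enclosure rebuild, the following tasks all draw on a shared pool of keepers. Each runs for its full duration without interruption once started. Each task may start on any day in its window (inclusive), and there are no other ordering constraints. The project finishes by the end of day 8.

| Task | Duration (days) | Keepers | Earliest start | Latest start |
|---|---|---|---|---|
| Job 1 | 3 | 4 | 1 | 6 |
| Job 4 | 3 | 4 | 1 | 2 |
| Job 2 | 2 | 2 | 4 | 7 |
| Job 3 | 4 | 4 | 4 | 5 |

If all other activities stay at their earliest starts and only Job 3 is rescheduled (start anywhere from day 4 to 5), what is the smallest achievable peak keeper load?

Job 3@4: d1:8  d2:8  d3:8  d4:6  d5:6  d6:4  d7:4  d8:0 → peak 8
Job 3@5: d1:8  d2:8  d3:8  d4:2  d5:6  d6:4  d7:4  d8:4 → peak 8
Best is Job 3@4, peak 8.

8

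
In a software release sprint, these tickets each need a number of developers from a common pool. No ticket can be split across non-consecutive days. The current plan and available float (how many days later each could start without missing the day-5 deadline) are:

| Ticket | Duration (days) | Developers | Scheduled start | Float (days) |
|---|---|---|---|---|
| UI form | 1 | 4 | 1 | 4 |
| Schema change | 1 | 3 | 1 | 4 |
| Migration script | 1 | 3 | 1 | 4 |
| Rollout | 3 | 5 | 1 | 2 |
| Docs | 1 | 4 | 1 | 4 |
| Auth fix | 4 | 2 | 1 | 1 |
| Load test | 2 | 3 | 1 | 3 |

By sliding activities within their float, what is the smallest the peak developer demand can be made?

10

Early-start (UI form@1, Schema change@1, Migration script@1, Rollout@1, Docs@1, Auth fix@1, Load test@1) gives peak 24: d1:24  d2:10  d3:7  d4:2  d5:0.
Shift Rollout→2, Docs→5, Auth fix→2, Load test→2.
Schedule UI form@1, Schema change@1, Migration script@1, Rollout@2, Docs@5, Auth fix@2, Load test@2: d1:10  d2:10  d3:10  d4:7  d5:6 — peak 10.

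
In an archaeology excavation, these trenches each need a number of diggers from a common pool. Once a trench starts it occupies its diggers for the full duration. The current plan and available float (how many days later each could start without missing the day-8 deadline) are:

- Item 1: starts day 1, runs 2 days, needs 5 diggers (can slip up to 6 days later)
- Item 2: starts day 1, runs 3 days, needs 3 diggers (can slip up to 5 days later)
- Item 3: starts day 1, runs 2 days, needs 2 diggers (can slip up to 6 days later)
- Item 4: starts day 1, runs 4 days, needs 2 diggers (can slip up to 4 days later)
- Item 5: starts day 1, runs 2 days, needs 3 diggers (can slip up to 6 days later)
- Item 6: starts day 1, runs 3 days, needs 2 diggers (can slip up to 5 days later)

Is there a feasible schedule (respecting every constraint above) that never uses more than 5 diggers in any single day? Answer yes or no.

Total digger-days = 43; over 8 days the average is 43/8 > 5, so some day must exceed 5.

no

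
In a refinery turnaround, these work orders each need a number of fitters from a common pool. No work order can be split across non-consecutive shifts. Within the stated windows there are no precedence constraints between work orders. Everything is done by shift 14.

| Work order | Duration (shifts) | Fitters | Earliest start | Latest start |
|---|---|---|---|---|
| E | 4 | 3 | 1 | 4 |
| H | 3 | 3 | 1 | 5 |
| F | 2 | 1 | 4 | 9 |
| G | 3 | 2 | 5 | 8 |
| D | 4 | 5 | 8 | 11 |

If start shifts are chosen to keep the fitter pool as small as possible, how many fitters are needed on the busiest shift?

5

Early-start (E@1, H@1, F@4, G@5, D@8) gives peak 6: s1:6  s2:6  s3:6  s4:4  s5:3  s6:2  s7:2  s8:5  s9:5  s10:5  s11:5  s12:0  s13:0  s14:0.
Shift H→5, G→6, D→9.
Schedule E@1, H@5, F@4, G@6, D@9: s1:3  s2:3  s3:3  s4:4  s5:4  s6:5  s7:5  s8:2  s9:5  s10:5  s11:5  s12:5  s13:0  s14:0 — peak 5.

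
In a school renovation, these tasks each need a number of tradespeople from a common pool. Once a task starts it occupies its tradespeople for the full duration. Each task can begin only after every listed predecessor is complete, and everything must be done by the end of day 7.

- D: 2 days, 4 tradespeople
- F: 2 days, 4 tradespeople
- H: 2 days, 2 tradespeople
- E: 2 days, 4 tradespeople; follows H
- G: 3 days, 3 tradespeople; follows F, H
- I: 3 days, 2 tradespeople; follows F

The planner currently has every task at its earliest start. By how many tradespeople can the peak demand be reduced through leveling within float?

3

Early-start peak: d1:10  d2:10  d3:9  d4:9  d5:5  d6:0  d7:0 ⇒ 10.
Leveled (D@3, F@1, H@1, E@6, G@3, I@5): d1:6  d2:6  d3:7  d4:7  d5:5  d6:6  d7:6 ⇒ 7.
Reduction 10 − 7 = 3.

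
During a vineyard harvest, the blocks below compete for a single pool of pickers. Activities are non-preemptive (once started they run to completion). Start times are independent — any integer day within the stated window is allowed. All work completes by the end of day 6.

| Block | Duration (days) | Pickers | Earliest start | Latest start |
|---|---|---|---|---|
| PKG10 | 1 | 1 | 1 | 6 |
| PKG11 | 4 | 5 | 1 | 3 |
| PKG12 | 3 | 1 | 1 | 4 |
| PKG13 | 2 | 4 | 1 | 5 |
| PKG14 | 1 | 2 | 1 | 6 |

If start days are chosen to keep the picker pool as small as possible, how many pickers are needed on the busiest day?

6

Early-start (PKG10@1, PKG11@1, PKG12@1, PKG13@1, PKG14@1) gives peak 13: d1:13  d2:10  d3:6  d4:5  d5:0  d6:0.
Shift PKG12→2, PKG13→5, PKG14→5.
Schedule PKG10@1, PKG11@1, PKG12@2, PKG13@5, PKG14@5: d1:6  d2:6  d3:6  d4:6  d5:6  d6:4 — peak 6.
Total picker-days = 34 over 6 days ⇒ peak ≥ ⌈34/6⌉ = 6, so 6 is optimal.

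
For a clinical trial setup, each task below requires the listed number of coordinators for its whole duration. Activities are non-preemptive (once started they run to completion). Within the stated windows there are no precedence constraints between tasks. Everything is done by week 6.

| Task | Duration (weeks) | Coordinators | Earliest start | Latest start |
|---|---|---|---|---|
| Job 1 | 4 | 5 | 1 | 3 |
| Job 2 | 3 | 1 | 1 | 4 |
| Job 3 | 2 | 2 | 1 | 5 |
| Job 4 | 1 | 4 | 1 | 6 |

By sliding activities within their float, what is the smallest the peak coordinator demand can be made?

Early-start (Job 1@1, Job 2@1, Job 3@1, Job 4@1) gives peak 12: w1:12  w2:8  w3:6  w4:5  w5:0  w6:0.
Shift Job 3→5, Job 4→5.
Schedule Job 1@1, Job 2@1, Job 3@5, Job 4@5: w1:6  w2:6  w3:6  w4:5  w5:6  w6:2 — peak 6.
Total coordinator-weeks = 31 over 6 weeks ⇒ peak ≥ ⌈31/6⌉ = 6, so 6 is optimal.

6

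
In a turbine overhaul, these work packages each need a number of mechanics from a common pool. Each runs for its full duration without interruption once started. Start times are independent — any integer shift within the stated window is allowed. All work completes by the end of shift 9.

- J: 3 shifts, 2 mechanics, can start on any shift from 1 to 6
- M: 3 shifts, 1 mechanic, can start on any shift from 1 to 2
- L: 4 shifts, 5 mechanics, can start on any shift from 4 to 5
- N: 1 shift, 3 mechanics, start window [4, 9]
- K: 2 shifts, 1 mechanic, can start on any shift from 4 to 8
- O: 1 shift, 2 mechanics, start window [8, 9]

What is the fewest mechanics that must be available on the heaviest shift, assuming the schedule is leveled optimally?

5

Early-start (J@1, M@1, L@4, N@4, K@4, O@8) gives peak 9: s1:3  s2:3  s3:3  s4:9  s5:6  s6:5  s7:5  s8:2  s9:0.
Shift N→8, K→8, O→9.
Schedule J@1, M@1, L@4, N@8, K@8, O@9: s1:3  s2:3  s3:3  s4:5  s5:5  s6:5  s7:5  s8:4  s9:3 — peak 5.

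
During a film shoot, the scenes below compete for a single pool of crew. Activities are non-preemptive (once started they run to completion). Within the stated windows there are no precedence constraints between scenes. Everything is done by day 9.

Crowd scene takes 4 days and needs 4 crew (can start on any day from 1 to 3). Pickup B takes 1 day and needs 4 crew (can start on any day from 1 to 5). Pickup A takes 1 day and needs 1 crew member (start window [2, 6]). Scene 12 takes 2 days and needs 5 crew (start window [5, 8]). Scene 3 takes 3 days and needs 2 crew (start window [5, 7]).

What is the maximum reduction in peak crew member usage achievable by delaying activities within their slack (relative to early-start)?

Early-start peak: d1:8  d2:5  d3:4  d4:4  d5:7  d6:7  d7:2  d8:0  d9:0 ⇒ 8.
Leveled (Crowd scene@1, Pickup B@5, Pickup A@2, Scene 12@8, Scene 3@5): d1:4  d2:5  d3:4  d4:4  d5:6  d6:2  d7:2  d8:5  d9:5 ⇒ 6.
Reduction 8 − 6 = 2.

2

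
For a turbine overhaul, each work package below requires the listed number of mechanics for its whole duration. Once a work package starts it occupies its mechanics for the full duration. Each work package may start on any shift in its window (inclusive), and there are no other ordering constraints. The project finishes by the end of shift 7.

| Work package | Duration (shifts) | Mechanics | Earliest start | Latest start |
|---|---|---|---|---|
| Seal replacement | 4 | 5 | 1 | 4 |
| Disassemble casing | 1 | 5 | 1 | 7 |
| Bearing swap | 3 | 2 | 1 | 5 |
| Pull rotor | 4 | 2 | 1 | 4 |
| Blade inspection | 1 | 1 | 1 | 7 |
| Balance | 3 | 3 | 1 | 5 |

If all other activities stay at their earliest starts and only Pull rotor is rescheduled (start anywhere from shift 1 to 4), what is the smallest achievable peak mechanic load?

16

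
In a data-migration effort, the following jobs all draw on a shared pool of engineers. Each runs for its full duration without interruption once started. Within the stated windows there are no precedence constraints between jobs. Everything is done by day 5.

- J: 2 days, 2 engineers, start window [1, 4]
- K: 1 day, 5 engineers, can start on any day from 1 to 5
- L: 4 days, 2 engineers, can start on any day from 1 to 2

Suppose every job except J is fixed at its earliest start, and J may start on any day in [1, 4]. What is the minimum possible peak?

J@1: d1:9  d2:4  d3:2  d4:2  d5:0 → peak 9
J@2: d1:7  d2:4  d3:4  d4:2  d5:0 → peak 7
J@3: d1:7  d2:2  d3:4  d4:4  d5:0 → peak 7
J@4: d1:7  d2:2  d3:2  d4:4  d5:2 → peak 7
Best is J@2, peak 7.

7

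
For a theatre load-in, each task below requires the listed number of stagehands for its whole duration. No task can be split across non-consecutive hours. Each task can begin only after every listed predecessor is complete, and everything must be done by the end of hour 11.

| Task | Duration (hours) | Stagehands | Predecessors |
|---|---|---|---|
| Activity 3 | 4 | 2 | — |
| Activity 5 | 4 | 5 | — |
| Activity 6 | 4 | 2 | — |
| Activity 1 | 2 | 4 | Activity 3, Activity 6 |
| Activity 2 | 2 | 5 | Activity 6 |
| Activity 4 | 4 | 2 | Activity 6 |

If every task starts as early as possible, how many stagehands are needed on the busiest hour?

Early-start schedule: Activity 3@1, Activity 5@1, Activity 6@1, Activity 1@5, Activity 2@5, Activity 4@5.
Load per hour: hour 1: 9, hour 2: 9, hour 3: 9, hour 4: 9, hour 5: 11, hour 6: 11, hour 7: 2, hour 8: 2, hour 9: 0, hour 10: 0, hour 11: 0.
Peak is 11.

11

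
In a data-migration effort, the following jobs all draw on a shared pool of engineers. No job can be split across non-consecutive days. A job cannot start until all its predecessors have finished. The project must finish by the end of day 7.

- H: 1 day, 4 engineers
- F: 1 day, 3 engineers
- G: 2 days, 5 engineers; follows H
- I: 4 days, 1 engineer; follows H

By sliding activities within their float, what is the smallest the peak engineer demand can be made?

5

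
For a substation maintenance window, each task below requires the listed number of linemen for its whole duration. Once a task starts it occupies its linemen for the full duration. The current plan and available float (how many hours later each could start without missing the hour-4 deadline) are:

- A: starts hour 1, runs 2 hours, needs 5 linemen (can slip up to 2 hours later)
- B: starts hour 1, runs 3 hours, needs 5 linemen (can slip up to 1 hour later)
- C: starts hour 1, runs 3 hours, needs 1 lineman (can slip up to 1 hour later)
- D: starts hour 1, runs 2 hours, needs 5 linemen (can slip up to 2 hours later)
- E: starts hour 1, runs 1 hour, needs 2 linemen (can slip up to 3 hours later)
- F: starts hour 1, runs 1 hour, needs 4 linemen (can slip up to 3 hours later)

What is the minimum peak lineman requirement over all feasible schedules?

Early-start (A@1, B@1, C@1, D@1, E@1, F@1) gives peak 22: h1:22  h2:16  h3:6  h4:0.
Shift D→3, E→4, F→4.
Schedule A@1, B@1, C@1, D@3, E@4, F@4: h1:11  h2:11  h3:11  h4:11 — peak 11.
Total lineman-hours = 44 over 4 hours ⇒ peak ≥ ⌈44/4⌉ = 11, so 11 is optimal.

11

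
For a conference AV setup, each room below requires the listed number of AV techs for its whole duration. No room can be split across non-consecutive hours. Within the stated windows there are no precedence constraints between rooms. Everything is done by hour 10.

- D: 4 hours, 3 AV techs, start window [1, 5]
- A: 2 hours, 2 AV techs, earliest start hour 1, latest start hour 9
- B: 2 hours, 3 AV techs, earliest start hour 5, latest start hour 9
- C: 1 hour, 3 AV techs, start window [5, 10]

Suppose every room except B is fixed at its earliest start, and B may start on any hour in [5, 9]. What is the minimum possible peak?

5

B@5: h1:5  h2:5  h3:3  h4:3  h5:6  h6:3  h7:0  h8:0  h9:0  h10:0 → peak 6
B@6: h1:5  h2:5  h3:3  h4:3  h5:3  h6:3  h7:3  h8:0  h9:0  h10:0 → peak 5
B@7: h1:5  h2:5  h3:3  h4:3  h5:3  h6:0  h7:3  h8:3  h9:0  h10:0 → peak 5
B@8: h1:5  h2:5  h3:3  h4:3  h5:3  h6:0  h7:0  h8:3  h9:3  h10:0 → peak 5
B@9: h1:5  h2:5  h3:3  h4:3  h5:3  h6:0  h7:0  h8:0  h9:3  h10:3 → peak 5
Best is B@6, peak 5.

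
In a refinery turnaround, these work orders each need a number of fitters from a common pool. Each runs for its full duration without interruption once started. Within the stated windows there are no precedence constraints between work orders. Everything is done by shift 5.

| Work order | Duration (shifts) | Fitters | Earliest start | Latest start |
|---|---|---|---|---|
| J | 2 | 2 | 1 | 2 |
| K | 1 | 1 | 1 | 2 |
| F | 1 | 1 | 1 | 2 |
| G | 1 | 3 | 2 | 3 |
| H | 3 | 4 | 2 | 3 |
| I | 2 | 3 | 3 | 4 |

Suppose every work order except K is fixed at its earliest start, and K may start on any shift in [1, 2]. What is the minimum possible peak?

K@1: s1:4  s2:9  s3:7  s4:7  s5:0 → peak 9
K@2: s1:3  s2:10  s3:7  s4:7  s5:0 → peak 10
Best is K@1, peak 9.

9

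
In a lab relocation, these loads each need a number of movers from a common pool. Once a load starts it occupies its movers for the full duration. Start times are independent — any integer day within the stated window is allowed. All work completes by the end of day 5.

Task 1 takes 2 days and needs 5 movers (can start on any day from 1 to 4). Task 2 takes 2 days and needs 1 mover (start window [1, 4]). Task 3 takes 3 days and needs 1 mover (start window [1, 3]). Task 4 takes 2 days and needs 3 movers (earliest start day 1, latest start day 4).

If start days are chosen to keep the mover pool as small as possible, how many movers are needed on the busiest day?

Early-start (Task 1@1, Task 2@1, Task 3@1, Task 4@1) gives peak 10: d1:10  d2:10  d3:1  d4:0  d5:0.
Shift Task 2→3, Task 3→3, Task 4→3.
Schedule Task 1@1, Task 2@3, Task 3@3, Task 4@3: d1:5  d2:5  d3:5  d4:5  d5:1 — peak 5.
Total mover-days = 21 over 5 days ⇒ peak ≥ ⌈21/5⌉ = 5, so 5 is optimal.

5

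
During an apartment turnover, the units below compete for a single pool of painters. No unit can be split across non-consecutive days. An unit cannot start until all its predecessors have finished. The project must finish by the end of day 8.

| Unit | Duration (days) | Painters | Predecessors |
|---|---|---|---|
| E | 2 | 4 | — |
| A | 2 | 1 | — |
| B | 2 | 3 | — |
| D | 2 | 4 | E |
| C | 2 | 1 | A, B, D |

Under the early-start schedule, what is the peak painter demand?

8

Early-start schedule: E@1, A@1, B@1, D@3, C@5.
Load per day: day 1: 8, day 2: 8, day 3: 4, day 4: 4, day 5: 1, day 6: 1, day 7: 0, day 8: 0.
Peak is 8.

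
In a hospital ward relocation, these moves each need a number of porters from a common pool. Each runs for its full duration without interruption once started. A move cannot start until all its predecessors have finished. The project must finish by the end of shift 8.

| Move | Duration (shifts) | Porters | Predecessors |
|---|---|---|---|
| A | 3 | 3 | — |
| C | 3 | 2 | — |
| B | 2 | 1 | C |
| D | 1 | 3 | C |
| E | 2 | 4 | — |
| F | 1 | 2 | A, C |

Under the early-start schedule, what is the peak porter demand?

9

Early-start schedule: A@1, C@1, B@4, D@4, E@1, F@4.
Load per shift: shift 1: 9, shift 2: 9, shift 3: 5, shift 4: 6, shift 5: 1, shift 6: 0, shift 7: 0, shift 8: 0.
Peak is 9.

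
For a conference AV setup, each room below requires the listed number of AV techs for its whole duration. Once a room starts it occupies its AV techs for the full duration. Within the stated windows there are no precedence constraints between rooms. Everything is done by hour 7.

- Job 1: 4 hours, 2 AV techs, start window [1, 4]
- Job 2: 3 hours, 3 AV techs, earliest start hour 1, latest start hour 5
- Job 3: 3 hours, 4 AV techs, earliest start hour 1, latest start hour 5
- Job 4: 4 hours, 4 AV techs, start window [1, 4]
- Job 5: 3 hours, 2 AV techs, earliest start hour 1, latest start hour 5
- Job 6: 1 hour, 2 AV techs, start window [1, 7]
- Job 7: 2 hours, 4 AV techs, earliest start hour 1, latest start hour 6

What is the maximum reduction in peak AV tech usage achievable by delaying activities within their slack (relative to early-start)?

11

Early-start peak: h1:21  h2:19  h3:15  h4:6  h5:0  h6:0  h7:0 ⇒ 21.
Leveled (Job 1@1, Job 2@1, Job 3@1, Job 4@4, Job 5@4, Job 6@4, Job 7@5): h1:9  h2:9  h3:9  h4:10  h5:10  h6:10  h7:4 ⇒ 10.
Reduction 21 − 10 = 11.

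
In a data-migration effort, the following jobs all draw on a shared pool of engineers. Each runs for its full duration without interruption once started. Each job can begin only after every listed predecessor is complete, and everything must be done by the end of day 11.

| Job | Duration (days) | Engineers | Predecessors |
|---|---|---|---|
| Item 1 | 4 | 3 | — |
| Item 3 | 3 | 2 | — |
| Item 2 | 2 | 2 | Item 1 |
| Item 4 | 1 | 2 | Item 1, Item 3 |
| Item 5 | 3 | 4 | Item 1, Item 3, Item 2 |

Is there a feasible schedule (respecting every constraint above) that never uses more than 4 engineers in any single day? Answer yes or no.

Schedule Item 1@1, Item 3@5, Item 2@5, Item 4@8, Item 5@9: d1:3  d2:3  d3:3  d4:3  d5:4  d6:4  d7:2  d8:2  d9:4  d10:4  d11:4 — peak 4 ≤ 4.

yes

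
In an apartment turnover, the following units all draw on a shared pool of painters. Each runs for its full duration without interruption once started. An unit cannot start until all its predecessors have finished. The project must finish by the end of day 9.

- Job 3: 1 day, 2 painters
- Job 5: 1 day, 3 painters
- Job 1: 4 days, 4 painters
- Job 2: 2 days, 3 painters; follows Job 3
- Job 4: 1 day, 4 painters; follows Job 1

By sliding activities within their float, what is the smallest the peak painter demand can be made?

4

Early-start (Job 3@1, Job 5@1, Job 1@1, Job 2@2, Job 4@5) gives peak 9: d1:9  d2:7  d3:7  d4:4  d5:4  d6:0  d7:0  d8:0  d9:0.
Shift Job 5→2, Job 1→3, Job 2→7, Job 4→9.
Schedule Job 3@1, Job 5@2, Job 1@3, Job 2@7, Job 4@9: d1:2  d2:3  d3:4  d4:4  d5:4  d6:4  d7:3  d8:3  d9:4 — peak 4.
Total painter-days = 31 over 9 days ⇒ peak ≥ ⌈31/9⌉ = 4, so 4 is optimal.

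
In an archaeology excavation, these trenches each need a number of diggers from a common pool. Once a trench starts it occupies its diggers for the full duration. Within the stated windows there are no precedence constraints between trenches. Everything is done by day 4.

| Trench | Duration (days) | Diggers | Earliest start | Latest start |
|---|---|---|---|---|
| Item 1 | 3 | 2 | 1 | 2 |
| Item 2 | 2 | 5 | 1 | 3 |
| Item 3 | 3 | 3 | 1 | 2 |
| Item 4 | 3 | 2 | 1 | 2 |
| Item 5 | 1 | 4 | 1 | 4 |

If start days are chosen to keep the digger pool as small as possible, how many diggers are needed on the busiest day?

Early-start (Item 1@1, Item 2@1, Item 3@1, Item 4@1, Item 5@1) gives peak 16: d1:16  d2:12  d3:7  d4:0.
Shift Item 5→3.
Schedule Item 1@1, Item 2@1, Item 3@1, Item 4@1, Item 5@3: d1:12  d2:12  d3:11  d4:0 — peak 12.

12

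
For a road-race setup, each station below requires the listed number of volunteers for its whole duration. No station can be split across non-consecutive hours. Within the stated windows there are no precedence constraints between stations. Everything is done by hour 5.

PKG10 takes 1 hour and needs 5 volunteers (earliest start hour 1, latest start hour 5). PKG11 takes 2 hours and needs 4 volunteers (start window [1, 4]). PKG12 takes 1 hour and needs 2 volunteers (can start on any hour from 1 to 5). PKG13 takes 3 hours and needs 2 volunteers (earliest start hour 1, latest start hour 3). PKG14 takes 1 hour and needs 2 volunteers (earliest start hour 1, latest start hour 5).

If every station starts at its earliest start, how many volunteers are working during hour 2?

At early start, hour 2 has: PKG11, PKG13.
Demand: 4 + 2 = 6.

6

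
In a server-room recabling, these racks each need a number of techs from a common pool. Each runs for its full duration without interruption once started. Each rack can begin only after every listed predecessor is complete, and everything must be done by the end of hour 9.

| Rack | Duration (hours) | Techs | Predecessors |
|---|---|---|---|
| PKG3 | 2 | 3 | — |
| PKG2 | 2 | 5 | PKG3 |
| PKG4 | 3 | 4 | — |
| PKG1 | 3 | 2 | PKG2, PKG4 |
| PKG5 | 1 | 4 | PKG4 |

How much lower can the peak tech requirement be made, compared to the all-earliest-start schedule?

2

Early-start peak: h1:7  h2:7  h3:9  h4:9  h5:2  h6:2  h7:2  h8:0  h9:0 ⇒ 9.
Leveled (PKG3@1, PKG2@4, PKG4@1, PKG1@6, PKG5@6): h1:7  h2:7  h3:4  h4:5  h5:5  h6:6  h7:2  h8:2  h9:0 ⇒ 7.
Reduction 9 − 7 = 2.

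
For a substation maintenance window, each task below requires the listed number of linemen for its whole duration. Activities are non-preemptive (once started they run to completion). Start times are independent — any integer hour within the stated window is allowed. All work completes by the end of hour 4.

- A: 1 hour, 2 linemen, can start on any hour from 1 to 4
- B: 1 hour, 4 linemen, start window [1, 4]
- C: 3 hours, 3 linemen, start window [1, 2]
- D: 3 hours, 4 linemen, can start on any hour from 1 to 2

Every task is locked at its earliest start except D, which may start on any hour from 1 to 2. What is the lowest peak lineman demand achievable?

D@1: h1:13  h2:7  h3:7  h4:0 → peak 13
D@2: h1:9  h2:7  h3:7  h4:4 → peak 9
Best is D@2, peak 9.

9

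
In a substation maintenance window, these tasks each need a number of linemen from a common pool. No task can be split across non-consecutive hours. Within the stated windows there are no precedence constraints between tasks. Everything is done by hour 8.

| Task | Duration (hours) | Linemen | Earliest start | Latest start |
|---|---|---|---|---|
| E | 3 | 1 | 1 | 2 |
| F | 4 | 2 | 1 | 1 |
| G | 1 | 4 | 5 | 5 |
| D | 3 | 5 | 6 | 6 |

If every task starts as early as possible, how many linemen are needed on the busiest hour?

5

Early-start schedule: E@1, F@1, G@5, D@6.
Load per hour: hour 1: 3, hour 2: 3, hour 3: 3, hour 4: 2, hour 5: 4, hour 6: 5, hour 7: 5, hour 8: 5.
Peak is 5.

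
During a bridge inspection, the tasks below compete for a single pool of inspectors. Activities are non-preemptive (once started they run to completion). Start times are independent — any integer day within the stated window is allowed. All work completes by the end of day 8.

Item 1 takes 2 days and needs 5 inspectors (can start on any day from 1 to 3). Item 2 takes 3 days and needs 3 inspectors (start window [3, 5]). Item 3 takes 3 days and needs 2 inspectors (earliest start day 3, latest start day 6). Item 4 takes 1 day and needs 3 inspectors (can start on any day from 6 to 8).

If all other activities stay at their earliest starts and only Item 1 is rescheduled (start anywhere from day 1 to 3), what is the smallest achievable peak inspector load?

Item 1@1: d1:5  d2:5  d3:5  d4:5  d5:5  d6:3  d7:0  d8:0 → peak 5
Item 1@2: d1:0  d2:5  d3:10  d4:5  d5:5  d6:3  d7:0  d8:0 → peak 10
Item 1@3: d1:0  d2:0  d3:10  d4:10  d5:5  d6:3  d7:0  d8:0 → peak 10
Best is Item 1@1, peak 5.

5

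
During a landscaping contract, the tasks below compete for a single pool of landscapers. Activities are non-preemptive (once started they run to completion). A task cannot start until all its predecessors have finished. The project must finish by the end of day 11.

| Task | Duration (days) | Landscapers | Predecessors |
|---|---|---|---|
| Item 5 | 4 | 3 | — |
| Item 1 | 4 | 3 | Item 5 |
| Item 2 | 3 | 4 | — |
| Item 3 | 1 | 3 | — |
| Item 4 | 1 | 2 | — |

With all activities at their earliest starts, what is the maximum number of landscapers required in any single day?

12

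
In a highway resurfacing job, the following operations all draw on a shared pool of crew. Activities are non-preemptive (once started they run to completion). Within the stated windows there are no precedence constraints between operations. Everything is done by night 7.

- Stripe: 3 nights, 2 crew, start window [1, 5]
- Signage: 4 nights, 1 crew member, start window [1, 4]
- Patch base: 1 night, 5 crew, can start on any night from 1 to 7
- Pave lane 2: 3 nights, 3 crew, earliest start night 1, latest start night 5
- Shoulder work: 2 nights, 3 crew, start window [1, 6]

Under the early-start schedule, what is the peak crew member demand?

Early-start schedule: Stripe@1, Signage@1, Patch base@1, Pave lane 2@1, Shoulder work@1.
Load per night: night 1: 14, night 2: 9, night 3: 6, night 4: 1, night 5: 0, night 6: 0, night 7: 0.
Peak is 14.

14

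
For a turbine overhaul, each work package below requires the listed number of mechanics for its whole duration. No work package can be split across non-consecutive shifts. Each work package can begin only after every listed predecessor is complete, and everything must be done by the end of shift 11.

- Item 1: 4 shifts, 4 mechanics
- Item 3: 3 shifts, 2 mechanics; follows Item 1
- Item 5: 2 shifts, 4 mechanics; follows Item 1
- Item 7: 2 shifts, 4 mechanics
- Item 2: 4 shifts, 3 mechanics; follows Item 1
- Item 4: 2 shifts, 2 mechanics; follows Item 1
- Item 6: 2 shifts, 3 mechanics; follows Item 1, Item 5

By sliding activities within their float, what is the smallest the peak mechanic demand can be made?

7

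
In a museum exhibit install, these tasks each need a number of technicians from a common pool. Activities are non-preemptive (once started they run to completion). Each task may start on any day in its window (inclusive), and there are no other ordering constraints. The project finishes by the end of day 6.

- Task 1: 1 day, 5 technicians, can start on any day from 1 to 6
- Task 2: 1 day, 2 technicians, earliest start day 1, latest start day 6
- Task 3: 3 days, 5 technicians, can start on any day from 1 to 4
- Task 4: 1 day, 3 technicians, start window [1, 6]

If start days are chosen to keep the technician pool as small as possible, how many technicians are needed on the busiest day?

Early-start (Task 1@1, Task 2@1, Task 3@1, Task 4@1) gives peak 15: d1:15  d2:5  d3:5  d4:0  d5:0  d6:0.
Shift Task 2→2, Task 3→3, Task 4→2.
Schedule Task 1@1, Task 2@2, Task 3@3, Task 4@2: d1:5  d2:5  d3:5  d4:5  d5:5  d6:0 — peak 5.
Total technician-days = 25 over 6 days ⇒ peak ≥ ⌈25/6⌉ = 5, so 5 is optimal.

5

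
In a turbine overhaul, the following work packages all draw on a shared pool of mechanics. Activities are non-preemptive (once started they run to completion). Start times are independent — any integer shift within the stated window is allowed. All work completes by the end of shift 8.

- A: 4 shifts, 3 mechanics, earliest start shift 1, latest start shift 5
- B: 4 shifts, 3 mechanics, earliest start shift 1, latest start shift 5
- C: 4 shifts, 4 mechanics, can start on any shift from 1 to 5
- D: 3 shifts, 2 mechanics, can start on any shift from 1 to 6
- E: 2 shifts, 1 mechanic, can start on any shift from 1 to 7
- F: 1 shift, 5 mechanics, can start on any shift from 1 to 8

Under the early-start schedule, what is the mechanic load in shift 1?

18

At early start, shift 1 has: A, B, C, D, E, F.
Demand: 3 + 3 + 4 + 2 + 1 + 5 = 18.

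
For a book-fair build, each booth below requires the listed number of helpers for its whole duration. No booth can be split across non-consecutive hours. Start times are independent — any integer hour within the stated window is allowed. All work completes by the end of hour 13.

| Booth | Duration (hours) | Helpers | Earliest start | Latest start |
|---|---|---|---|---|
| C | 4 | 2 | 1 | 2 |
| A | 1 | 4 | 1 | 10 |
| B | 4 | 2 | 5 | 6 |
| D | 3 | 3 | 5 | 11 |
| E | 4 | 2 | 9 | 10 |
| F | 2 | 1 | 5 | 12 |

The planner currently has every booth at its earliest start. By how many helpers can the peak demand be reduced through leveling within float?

1

Early-start peak: h1:6  h2:2  h3:2  h4:2  h5:6  h6:6  h7:5  h8:2  h9:2  h10:2  h11:2  h12:2  h13:0 ⇒ 6.
Leveled (C@1, A@5, B@6, D@6, E@9, F@9): h1:2  h2:2  h3:2  h4:2  h5:4  h6:5  h7:5  h8:5  h9:5  h10:3  h11:2  h12:2  h13:0 ⇒ 5.
Reduction 6 − 5 = 1.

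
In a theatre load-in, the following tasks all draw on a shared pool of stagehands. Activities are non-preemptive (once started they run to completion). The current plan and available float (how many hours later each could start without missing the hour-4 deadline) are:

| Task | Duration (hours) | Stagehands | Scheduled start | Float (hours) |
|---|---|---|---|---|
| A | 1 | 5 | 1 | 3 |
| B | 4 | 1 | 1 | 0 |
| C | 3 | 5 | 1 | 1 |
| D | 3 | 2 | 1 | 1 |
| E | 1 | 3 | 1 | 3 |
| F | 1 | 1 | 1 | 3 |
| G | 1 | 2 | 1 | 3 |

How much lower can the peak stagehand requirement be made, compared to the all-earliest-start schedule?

9

Early-start peak: h1:19  h2:8  h3:8  h4:1 ⇒ 19.
Leveled (A@1, B@1, C@2, D@1, E@4, F@1, G@2): h1:9  h2:10  h3:8  h4:9 ⇒ 10.
Reduction 19 − 10 = 9.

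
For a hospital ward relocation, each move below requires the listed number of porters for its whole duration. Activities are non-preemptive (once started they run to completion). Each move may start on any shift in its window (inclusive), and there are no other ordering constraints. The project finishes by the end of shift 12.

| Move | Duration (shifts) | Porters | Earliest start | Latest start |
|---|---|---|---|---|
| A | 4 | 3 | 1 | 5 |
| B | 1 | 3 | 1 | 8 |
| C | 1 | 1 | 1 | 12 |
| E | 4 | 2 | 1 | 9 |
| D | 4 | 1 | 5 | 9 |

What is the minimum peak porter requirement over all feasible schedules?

Early-start (A@1, B@1, C@1, E@1, D@5) gives peak 9: s1:9  s2:5  s3:5  s4:5  s5:1  s6:1  s7:1  s8:1  s9:0  s10:0  s11:0  s12:0.
Shift B→5, C→6, E→6, D→7.
Schedule A@1, B@5, C@6, E@6, D@7: s1:3  s2:3  s3:3  s4:3  s5:3  s6:3  s7:3  s8:3  s9:3  s10:1  s11:0  s12:0 — peak 3.
Total porter-shifts = 28 over 12 shifts ⇒ peak ≥ ⌈28/12⌉ = 3, so 3 is optimal.

3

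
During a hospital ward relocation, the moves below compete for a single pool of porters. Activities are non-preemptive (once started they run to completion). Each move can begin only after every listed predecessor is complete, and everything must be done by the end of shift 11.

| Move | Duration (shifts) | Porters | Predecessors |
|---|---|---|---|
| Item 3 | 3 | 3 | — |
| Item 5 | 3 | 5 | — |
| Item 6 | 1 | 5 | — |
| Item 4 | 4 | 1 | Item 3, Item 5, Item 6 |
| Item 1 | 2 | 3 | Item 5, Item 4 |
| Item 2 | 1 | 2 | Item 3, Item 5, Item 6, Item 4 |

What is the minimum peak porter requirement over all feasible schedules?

Early-start (Item 3@1, Item 5@1, Item 6@1, Item 4@4, Item 1@8, Item 2@8) gives peak 13: s1:13  s2:8  s3:8  s4:1  s5:1  s6:1  s7:1  s8:5  s9:3  s10:0  s11:0.
Shift Item 6→4, Item 4→5, Item 1→9, Item 2→9.
Schedule Item 3@1, Item 5@1, Item 6@4, Item 4@5, Item 1@9, Item 2@9: s1:8  s2:8  s3:8  s4:5  s5:1  s6:1  s7:1  s8:1  s9:5  s10:3  s11:0 — peak 8.

8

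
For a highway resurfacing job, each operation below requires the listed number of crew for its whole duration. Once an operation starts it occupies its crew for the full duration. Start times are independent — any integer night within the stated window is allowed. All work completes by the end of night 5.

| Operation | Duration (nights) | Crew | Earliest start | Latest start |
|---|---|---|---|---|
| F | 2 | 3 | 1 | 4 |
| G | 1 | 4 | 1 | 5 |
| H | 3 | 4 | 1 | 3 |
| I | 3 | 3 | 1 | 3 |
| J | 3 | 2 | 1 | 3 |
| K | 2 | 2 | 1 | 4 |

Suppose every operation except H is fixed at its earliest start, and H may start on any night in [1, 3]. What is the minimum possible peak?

H@1: n1:18  n2:14  n3:9  n4:0  n5:0 → peak 18
H@2: n1:14  n2:14  n3:9  n4:4  n5:0 → peak 14
H@3: n1:14  n2:10  n3:9  n4:4  n5:4 → peak 14
Best is H@2, peak 14.

14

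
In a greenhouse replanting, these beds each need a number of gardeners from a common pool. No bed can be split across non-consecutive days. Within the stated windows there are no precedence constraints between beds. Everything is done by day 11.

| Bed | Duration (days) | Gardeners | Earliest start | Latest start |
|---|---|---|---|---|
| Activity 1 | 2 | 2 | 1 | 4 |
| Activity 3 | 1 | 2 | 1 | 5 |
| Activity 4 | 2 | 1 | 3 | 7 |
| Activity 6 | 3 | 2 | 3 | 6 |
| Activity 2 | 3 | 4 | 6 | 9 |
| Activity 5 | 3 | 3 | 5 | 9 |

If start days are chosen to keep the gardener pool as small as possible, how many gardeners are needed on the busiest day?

Early-start (Activity 1@1, Activity 3@1, Activity 4@3, Activity 6@3, Activity 2@6, Activity 5@5) gives peak 7: d1:4  d2:2  d3:3  d4:3  d5:5  d6:7  d7:7  d8:4  d9:0  d10:0  d11:0.
Shift Activity 5→9.
Schedule Activity 1@1, Activity 3@1, Activity 4@3, Activity 6@3, Activity 2@6, Activity 5@9: d1:4  d2:2  d3:3  d4:3  d5:2  d6:4  d7:4  d8:4  d9:3  d10:3  d11:3 — peak 4.
Total gardener-days = 35 over 11 days ⇒ peak ≥ ⌈35/11⌉ = 4, so 4 is optimal.

4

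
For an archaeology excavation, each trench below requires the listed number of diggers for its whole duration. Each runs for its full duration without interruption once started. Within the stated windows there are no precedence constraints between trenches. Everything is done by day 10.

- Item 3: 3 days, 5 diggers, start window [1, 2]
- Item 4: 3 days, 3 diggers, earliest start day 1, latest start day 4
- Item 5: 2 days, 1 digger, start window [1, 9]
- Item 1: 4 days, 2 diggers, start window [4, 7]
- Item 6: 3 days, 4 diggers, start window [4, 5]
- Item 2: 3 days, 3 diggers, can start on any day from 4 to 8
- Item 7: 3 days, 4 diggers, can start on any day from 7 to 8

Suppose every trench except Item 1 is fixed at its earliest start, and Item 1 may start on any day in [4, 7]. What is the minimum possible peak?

Item 1@4: d1:9  d2:9  d3:8  d4:9  d5:9  d6:9  d7:6  d8:4  d9:4  d10:0 → peak 9
Item 1@5: d1:9  d2:9  d3:8  d4:7  d5:9  d6:9  d7:6  d8:6  d9:4  d10:0 → peak 9
Item 1@6: d1:9  d2:9  d3:8  d4:7  d5:7  d6:9  d7:6  d8:6  d9:6  d10:0 → peak 9
Item 1@7: d1:9  d2:9  d3:8  d4:7  d5:7  d6:7  d7:6  d8:6  d9:6  d10:2 → peak 9
Best is Item 1@4, peak 9.

9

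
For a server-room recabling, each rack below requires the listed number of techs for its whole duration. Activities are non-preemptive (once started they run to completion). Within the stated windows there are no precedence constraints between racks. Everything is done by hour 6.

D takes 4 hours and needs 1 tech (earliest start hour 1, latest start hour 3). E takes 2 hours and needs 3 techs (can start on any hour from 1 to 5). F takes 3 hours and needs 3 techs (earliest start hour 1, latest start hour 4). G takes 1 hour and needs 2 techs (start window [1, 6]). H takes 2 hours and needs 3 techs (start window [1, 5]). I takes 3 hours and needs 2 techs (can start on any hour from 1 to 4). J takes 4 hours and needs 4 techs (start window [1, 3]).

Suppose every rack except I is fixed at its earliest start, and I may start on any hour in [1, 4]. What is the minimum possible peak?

16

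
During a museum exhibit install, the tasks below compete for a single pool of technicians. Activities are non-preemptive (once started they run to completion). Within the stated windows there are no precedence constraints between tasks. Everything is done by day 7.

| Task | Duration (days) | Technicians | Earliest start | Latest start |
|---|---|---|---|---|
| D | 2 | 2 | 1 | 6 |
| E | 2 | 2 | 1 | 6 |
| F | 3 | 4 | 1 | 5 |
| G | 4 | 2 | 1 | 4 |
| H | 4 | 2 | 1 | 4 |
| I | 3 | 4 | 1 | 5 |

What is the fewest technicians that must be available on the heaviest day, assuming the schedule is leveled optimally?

8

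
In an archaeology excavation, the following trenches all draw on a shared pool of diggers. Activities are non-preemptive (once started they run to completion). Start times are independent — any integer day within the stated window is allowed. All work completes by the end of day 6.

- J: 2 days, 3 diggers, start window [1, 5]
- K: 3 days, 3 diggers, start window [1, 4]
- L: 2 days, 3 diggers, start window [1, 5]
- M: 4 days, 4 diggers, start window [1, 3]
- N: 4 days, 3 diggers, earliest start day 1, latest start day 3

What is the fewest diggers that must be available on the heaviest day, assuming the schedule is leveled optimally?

Early-start (J@1, K@1, L@1, M@1, N@1) gives peak 16: d1:16  d2:16  d3:10  d4:7  d5:0  d6:0.
Shift M→3, N→3.
Schedule J@1, K@1, L@1, M@3, N@3: d1:9  d2:9  d3:10  d4:7  d5:7  d6:7 — peak 10.

10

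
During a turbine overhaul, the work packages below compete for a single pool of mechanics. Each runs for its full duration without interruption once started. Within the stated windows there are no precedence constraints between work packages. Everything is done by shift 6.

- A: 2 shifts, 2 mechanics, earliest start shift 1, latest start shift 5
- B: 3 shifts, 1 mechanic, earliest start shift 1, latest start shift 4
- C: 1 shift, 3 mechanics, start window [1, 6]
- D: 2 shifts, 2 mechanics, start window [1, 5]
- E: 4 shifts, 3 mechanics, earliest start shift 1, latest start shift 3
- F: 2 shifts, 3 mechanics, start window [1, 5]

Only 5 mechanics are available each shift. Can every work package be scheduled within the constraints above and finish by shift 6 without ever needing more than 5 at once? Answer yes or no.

no

Total mechanic-shifts = 32; over 6 shifts the average is 32/6 > 5, so some shift must exceed 5.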